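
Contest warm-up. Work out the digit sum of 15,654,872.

38

1+5+6+5+4+8+7+2 = 38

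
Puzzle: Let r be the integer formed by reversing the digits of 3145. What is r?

5413

Reversing 3145 gives 5413.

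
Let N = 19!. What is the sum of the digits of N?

19! = 121645100408832000
Sum of its 18 digits: 45.

45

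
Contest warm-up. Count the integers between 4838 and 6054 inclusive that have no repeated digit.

621

The integers in [4838, 6054] that have no repeated digit: 4839, 4850, 4851, 4852, 4853, 4856, …, 6053, 6054.
621 qualify.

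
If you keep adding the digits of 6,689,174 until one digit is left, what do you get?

5

6+6+8+9+1+7+4 = 41
4+1 = 5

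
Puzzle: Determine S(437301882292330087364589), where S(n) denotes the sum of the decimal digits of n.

105

4+3+7+3+0+1+8+8+2+2+9+2+3+3+0+0+8+7+3+6+4+5+8+9 = 105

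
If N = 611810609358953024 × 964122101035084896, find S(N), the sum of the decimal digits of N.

611810609358953024 × 964122101035084896 = 589860130130709364260238917515925504
Sum of its 36 digits: 147.

147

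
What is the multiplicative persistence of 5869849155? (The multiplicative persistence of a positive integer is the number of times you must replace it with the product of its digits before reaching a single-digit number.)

2

5869849155 → 15552000 → 0 (2 steps)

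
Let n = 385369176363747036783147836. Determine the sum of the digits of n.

134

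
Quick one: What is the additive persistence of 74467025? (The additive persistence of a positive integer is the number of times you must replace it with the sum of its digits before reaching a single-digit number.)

74467025 → 35 → 8 (2 steps)

2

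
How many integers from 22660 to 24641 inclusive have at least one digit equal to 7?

The integers in [22660, 24641] that have at least one digit equal to 7: 22667, 22670, 22671, 22672, 22673, 22674, …, 24627, 24637.
540 qualify.

540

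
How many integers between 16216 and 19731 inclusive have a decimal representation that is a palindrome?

35

The integers in [16216, 19731] that have a decimal representation that is a palindrome: 16261, 16361, 16461, 16561, 16661, 16761, …, 19591, 19691.
35 qualify.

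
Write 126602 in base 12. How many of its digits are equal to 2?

2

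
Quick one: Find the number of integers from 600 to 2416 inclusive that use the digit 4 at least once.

440

The integers in [600, 2416] that use the digit 4 at least once: 604, 614, 624, 634, 640, 641, …, 2415, 2416.
440 qualify.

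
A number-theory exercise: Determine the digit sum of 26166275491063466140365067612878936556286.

188

2+6+1+6+6+2+7+5+4+9+1+0+6+3+4+6+6+1+4+0+3+6+5+0+6+7+6+1+2+8+7+8+9+3+6+5+5+6+2+8+6 = 188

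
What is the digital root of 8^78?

1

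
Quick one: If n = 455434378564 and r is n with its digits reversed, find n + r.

Reverse of 455434378564 is 465873434554.
455434378564 + 465873434554 = 921307813118

921307813118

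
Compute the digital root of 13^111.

The digital root of n equals n mod 9 (or 9 when 9 | n), so we need 13^111 mod 9.
13^111 ≡ 1 (mod 9), so the digital root is 1.

1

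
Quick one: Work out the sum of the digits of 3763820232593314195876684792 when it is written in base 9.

120

3763820232593314195876684792 in base 9 is 71647452168613217382842612607.
Digit sum: 7+1+6+4+7+4+5+2+1+6+8+6+1+3+2+1+7+3+8+2+8+4+2+6+1+2+6+0+7 = 120.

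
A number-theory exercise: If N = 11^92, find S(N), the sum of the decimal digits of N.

11^92 = 642875736033641180657139984421248997668742784677928339864140154386931382122316064755913516349521
Sum of its 96 digits: 445.

445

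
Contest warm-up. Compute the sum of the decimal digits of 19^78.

496

19^78 = 5530709837851818935985098926648662357728660588336035659633359363610638296057696191939038924612591641
Sum of its 100 digits: 496.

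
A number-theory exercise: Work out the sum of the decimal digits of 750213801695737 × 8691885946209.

111

750213801695737 × 8691885946209 = 6520772799611202082966611033
Sum of its 28 digits: 111.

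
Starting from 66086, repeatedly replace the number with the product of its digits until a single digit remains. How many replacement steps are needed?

1

66086 → 0 (1 step)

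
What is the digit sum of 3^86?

3^86 = 107752636643058178097424660240453423951129
Sum of its 42 digits: 171.

171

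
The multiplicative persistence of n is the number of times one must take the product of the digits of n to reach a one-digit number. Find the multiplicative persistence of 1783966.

1783966 → 54432 → 480 → 0 (3 steps)

3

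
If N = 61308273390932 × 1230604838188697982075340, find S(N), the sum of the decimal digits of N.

61308273390932 × 1230604838188697982075340 = 75446257855876332002408130816496816880
Sum of its 38 digits: 170.

170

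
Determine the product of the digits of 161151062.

1×6×1×1×5×1×0×6×2 = 0

0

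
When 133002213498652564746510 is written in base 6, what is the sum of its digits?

85

133002213498652564746510 in base 6 is 333541042442505512055355240210.
Digit sum: 3+3+3+5+4+1+0+4+2+4+4+2+5+0+5+5+1+2+0+5+5+3+5+5+2+4+0+2+1+0 = 85.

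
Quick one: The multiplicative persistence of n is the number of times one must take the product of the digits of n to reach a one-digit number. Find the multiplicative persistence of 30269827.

1

30269827 → 0 (1 step)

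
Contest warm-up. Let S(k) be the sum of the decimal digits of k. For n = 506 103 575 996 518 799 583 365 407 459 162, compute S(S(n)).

10

First digit sum: 163.
1+6+3 = 10.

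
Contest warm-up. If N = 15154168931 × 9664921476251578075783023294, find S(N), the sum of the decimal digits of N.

15154168931 × 9664921476251578075783023294 = 146463852755966318815751855099184078714
Sum of its 39 digits: 192.

192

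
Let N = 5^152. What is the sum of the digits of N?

466

5^152 = 17516230804060213386546619791123951641003274273456447146963353548622388533573257518582977354526519775390625
Sum of its 107 digits: 466.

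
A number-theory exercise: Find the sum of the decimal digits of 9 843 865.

43

9+8+4+3+8+6+5 = 43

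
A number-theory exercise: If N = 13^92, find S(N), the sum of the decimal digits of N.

13^92 = 3039403870834444806340783731173053535443315083722268135359571800908254256906888713534531284301087613681
Sum of its 103 digits: 421.

421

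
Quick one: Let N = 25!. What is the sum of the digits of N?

25! = 15511210043330985984000000
Sum of its 26 digits: 72.

72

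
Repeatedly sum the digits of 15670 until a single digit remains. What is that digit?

1

1+5+6+7+0 = 19
1+9 = 10
1+0 = 1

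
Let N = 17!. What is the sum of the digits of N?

63

17! = 355687428096000
Sum of its 15 digits: 63.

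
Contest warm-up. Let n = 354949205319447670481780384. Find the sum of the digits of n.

3+5+4+9+4+9+2+0+5+3+1+9+4+4+7+6+7+0+4+8+1+7+8+0+3+8+4 = 125

125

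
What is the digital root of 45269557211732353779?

4+5+2+6+9+5+5+7+2+1+1+7+3+2+3+5+3+7+7+9 = 93
9+3 = 12
1+2 = 3

3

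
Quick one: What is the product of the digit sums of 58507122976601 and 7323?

885

S(58507122976601) = 5+8+5+0+7+1+2+2+9+7+6+6+0+1 = 59.
S(7323) = 7+3+2+3 = 15.
59 · 15 = 885.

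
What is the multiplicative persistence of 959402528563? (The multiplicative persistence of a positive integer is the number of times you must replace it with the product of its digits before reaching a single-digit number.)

959402528563 → 0 (1 step)

1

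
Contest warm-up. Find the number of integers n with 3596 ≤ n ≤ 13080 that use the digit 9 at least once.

3337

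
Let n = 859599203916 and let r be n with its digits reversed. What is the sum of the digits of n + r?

Reversal of 859599203916 is 619302995958; 859599203916 + 619302995958 = 1478902199874.
Digit sum of 1478902199874: 1+4+7+8+9+0+2+1+9+9+8+7+4 = 69.

69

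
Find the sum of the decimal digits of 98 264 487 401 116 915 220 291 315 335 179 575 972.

164

9+8+2+6+4+4+8+7+4+0+1+1+1+6+9+1+5+2+2+0+2+9+1+3+1+5+3+3+5+1+7+9+5+7+5+9+7+2 = 164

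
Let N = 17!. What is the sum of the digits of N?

17! = 355687428096000
Sum of its 15 digits: 63.

63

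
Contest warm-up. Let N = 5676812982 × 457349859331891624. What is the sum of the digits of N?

135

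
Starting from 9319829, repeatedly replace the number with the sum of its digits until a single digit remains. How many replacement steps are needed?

2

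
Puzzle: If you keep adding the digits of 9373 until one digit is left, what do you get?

4

9+3+7+3 = 22
2+2 = 4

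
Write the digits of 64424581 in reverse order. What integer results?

18542446

Reversing 64424581 gives 18542446.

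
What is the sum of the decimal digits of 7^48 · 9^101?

630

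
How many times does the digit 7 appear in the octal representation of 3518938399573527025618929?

3

3518938399573527025618929 in base 8 is 1351124041530126705312607761.
The digit 7 appears 3 times.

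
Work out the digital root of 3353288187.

3+3+5+3+2+8+8+1+8+7 = 48
4+8 = 12
1+2 = 3
(Equivalently, 3353288187 mod 9 = 3.)

3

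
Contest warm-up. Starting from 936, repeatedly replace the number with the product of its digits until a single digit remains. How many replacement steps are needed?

936 → 162 → 12 → 2 (3 steps)

3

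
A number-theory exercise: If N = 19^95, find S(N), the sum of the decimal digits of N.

568

19^95 = 30310429509584222780856900250378474987891816698326495749294706687455340394943035990422804485156374905111232085580759135899
Sum of its 122 digits: 568.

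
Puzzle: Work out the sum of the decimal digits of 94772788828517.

9+4+7+7+2+7+8+8+8+2+8+5+1+7 = 83

83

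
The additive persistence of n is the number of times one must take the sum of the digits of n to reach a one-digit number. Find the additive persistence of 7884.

2

7884 → 27 → 9 (2 steps)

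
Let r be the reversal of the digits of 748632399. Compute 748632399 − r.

Reverse of 748632399 is 993236847.
748632399 − 993236847 = -244604448

-244604448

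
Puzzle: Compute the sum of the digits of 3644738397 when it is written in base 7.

39

3644738397 in base 7 is 156214523316.
Digit sum: 1+5+6+2+1+4+5+2+3+3+1+6 = 39.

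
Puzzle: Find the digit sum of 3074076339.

3+0+7+4+0+7+6+3+3+9 = 42

42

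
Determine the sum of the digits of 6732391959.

54

6+7+3+2+3+9+1+9+5+9 = 54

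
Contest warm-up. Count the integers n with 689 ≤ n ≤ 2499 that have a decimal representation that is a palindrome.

The integers in [689, 2499] that have a decimal representation that is a palindrome: 696, 707, 717, 727, 737, 747, …, 2332, 2442.
46 qualify.

46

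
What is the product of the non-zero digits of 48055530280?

4×8×5×5×5×3×2×8 = 192000

192000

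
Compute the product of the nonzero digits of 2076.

2×7×6 = 84

84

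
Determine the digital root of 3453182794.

3+4+5+3+1+8+2+7+9+4 = 46
4+6 = 10
1+0 = 1

1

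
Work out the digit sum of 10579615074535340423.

1+0+5+7+9+6+1+5+0+7+4+5+3+5+3+4+0+4+2+3 = 74

74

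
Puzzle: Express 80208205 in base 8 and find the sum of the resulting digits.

35

80208205 in base 8 is 461760515.
Digit sum: 4+6+1+7+6+0+5+1+5 = 35.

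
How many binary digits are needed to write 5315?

13

5315 in base 2 is 1010011000011, which has 13 digits.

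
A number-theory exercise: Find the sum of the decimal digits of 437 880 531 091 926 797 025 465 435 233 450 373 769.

4+3+7+8+8+0+5+3+1+0+9+1+9+2+6+7+9+7+0+2+5+4+6+5+4+3+5+2+3+3+4+5+0+3+7+3+7+6+9 = 175

175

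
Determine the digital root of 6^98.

9

The digital root of n equals n mod 9 (or 9 when 9 | n), so we need 6^98 mod 9.
6^98 ≡ 0 (mod 9), so the digital root is 9.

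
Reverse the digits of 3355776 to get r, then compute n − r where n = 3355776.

-3419757

Reverse of 3355776 is 6775533.
3355776 − 6775533 = -3419757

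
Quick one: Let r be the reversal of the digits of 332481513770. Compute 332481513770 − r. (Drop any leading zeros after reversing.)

255166329537

Reverse of 332481513770 is 77315184233.
332481513770 − 77315184233 = 255166329537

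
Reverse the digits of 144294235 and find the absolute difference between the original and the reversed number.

Reverse of 144294235 is 532492441.
|144294235 − 532492441| = 388198206

388198206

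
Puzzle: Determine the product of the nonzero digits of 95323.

9×5×3×2×3 = 810

810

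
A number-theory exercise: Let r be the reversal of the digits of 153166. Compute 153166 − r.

-508185

Reverse of 153166 is 661351.
153166 − 661351 = -508185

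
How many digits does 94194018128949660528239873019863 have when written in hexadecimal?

27

94194018128949660528239873019863 in base 16 is 4A4E5499D5F4F81C8BAB572CFD7, which has 27 digits.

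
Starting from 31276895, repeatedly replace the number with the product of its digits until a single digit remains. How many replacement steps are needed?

2

31276895 → 90720 → 0 (2 steps)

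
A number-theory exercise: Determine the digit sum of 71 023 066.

7+1+0+2+3+0+6+6 = 25

25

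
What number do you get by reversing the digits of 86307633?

Reversing 86307633 gives 33670368.

33670368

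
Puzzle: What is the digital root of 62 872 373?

2

6+2+8+7+2+3+7+3 = 38
3+8 = 11
1+1 = 2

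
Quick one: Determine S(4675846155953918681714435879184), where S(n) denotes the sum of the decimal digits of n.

162

4+6+7+5+8+4+6+1+5+5+9+5+3+9+1+8+6+8+1+7+1+4+4+3+5+8+7+9+1+8+4 = 162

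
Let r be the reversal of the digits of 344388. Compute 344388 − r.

-539055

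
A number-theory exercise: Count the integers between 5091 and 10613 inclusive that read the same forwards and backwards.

The integers in [5091, 10613] that read the same forwards and backwards: 5115, 5225, 5335, 5445, 5555, 5665, …, 10501, 10601.
56 qualify.

56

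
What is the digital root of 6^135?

The digital root of n equals n mod 9 (or 9 when 9 | n), so we need 6^135 mod 9.
6^135 ≡ 0 (mod 9), so the digital root is 9.

9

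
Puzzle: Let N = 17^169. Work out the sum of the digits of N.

17^169 = 8828109532664407841682153792015409805225012909052307005710083663493086174982897818306189355592915478884253950185433519637417960833536397745415820383148639462586482958947194097848157461204010684987521726398097
Sum of its 208 digits: 962.

962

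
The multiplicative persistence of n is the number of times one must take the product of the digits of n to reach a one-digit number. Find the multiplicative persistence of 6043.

1

6043 → 0 (1 step)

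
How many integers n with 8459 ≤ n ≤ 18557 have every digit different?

The integers in [8459, 18557] that have every digit different: 8459, 8460, 8461, 8462, 8463, 8465, …, 18547, 18549.
3294 qualify.

3294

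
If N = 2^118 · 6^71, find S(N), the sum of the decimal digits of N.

423

2^118 · 6^71 = 5892210661625925038086013649125370804652905977936972433779993717675804015945597336382603264
Sum of its 91 digits: 423.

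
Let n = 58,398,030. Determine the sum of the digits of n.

5+8+3+9+8+0+3+0 = 36

36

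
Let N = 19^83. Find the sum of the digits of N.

505

19^83 = 13694585098795051015573767467175826215309578754118269560782501486876937874230165483164062342194313549688459
Sum of its 107 digits: 505.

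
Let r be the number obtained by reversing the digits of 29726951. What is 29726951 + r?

45689743

Reverse of 29726951 is 15962792.
29726951 + 15962792 = 45689743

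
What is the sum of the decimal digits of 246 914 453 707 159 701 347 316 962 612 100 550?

2+4+6+9+1+4+4+5+3+7+0+7+1+5+9+7+0+1+3+4+7+3+1+6+9+6+2+6+1+2+1+0+0+5+5+0 = 136

136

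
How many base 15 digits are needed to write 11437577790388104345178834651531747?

29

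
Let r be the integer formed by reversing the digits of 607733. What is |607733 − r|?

270027

Reverse of 607733 is 337706.
|607733 − 337706| = 270027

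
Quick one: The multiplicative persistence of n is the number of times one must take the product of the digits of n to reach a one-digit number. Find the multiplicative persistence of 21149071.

1

21149071 → 0 (1 step)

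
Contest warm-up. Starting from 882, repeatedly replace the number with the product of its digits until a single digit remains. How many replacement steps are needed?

3

882 → 128 → 16 → 6 (3 steps)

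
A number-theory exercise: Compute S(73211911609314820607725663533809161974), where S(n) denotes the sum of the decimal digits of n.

156

7+3+2+1+1+9+1+1+6+0+9+3+1+4+8+2+0+6+0+7+7+2+5+6+6+3+5+3+3+8+0+9+1+6+1+9+7+4 = 156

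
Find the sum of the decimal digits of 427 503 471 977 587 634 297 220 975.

132

4+2+7+5+0+3+4+7+1+9+7+7+5+8+7+6+3+4+2+9+7+2+2+0+9+7+5 = 132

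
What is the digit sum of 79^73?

79^73 = 3363393373461921397118642677055810483607698466292209803005633369286650052337454705449130462402181359201680063450791241450167334922937938639
Sum of its 139 digits: 583.

583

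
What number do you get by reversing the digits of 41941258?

85214914

Reversing 41941258 gives 85214914.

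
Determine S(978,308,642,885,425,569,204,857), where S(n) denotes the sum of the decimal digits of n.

125

9+7+8+3+0+8+6+4+2+8+8+5+4+2+5+5+6+9+2+0+4+8+5+7 = 125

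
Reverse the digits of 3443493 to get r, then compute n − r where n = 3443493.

Reverse of 3443493 is 3943443.
3443493 − 3943443 = -499950

-499950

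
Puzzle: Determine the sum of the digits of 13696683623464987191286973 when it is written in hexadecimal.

13696683623464987191286973 in base 16 is B5462B4FF49704B3A1CBD.
Digit sum: 11+5+4+6+2+11+4+15+15+4+9+7+0+4+11+3+10+1+12+11+13 = 158.

158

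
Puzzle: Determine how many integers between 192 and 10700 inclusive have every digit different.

5329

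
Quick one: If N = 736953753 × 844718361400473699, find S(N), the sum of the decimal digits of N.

736953753 × 844718361400473699 = 622518366662089428455842347
Sum of its 27 digits: 126.

126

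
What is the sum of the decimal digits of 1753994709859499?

1+7+5+3+9+9+4+7+0+9+8+5+9+4+9+9 = 98

98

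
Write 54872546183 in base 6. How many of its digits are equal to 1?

4

54872546183 in base 6 is 41112541033355.
The digit 1 appears 4 times.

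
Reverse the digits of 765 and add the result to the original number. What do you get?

Reverse of 765 is 567.
765 + 567 = 1332

1332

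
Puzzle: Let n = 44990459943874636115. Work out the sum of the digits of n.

4+4+9+9+0+4+5+9+9+4+3+8+7+4+6+3+6+1+1+5 = 101

101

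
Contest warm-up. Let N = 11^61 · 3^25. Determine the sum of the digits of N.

11^61 · 3^25 = 2837822074647701963719775388701539741268127162609734119665955592798697758673
Sum of its 76 digits: 387.

387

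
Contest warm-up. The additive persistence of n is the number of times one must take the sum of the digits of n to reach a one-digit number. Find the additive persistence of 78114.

78114 → 21 → 3 (2 steps)

2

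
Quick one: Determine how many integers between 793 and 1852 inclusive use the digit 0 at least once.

The integers in [793, 1852] that use the digit 0 at least once: 800, 801, 802, 803, 804, 805, …, 1840, 1850.
286 qualify.

286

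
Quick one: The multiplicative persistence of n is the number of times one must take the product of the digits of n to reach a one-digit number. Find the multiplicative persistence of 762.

3

762 → 84 → 32 → 6 (3 steps)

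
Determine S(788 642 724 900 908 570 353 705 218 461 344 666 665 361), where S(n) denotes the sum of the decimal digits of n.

187

7+8+8+6+4+2+7+2+4+9+0+0+9+0+8+5+7+0+3+5+3+7+0+5+2+1+8+4+6+1+3+4+4+6+6+6+6+6+5+3+6+1 = 187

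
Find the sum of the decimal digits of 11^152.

697

11^152 = 195743858128918985090240401157266417314360089201565265491344331457116693451797703551553663133801596398373839614549407432263179245820869121785852472906863449121
Sum of its 159 digits: 697.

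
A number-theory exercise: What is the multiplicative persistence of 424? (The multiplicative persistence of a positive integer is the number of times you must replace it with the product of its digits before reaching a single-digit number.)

424 → 32 → 6 (2 steps)

2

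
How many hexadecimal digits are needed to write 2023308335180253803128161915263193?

28

2023308335180253803128161915263193 in base 16 is 63C1BDD413FB048491D8656658D9, which has 28 digits.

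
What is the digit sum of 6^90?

6^90 = 10804695562359870518299193703899148848724015728610899282651377959960576
Sum of its 71 digits: 360.

360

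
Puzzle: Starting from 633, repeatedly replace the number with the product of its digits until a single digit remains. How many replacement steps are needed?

633 → 54 → 20 → 0 (3 steps)

3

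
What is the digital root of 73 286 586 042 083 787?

7+3+2+8+6+5+8+6+0+4+2+0+8+3+7+8+7 = 84
8+4 = 12
1+2 = 3
(Equivalently, 73 286 586 042 083 787 mod 9 = 3.)

3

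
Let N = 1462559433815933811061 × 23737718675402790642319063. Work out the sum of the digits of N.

1462559433815933811061 × 23737718675402790642319063 = 34717824385979023793163146354393380180720555843
Sum of its 47 digits: 208.

208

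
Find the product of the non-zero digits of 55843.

2400

5×5×8×4×3 = 2400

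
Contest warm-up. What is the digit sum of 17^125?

746

17^125 = 6399045118104739926843645817864480724246879329709338870617503637897767625846028236561011936847015338048398190448666478136329120756778132774986819761647057
Sum of its 154 digits: 746.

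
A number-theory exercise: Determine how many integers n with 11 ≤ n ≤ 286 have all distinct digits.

214

The integers in [11, 286] that have all distinct digits: 12, 13, 14, 15, 16, 17, …, 285, 286.
214 qualify.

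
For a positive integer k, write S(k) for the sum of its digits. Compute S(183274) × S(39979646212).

1450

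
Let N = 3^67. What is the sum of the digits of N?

162

3^67 = 92709463147897837085761925410587
Sum of its 32 digits: 162.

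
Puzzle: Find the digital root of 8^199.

8

The digital root of n equals n mod 9 (or 9 when 9 | n), so we need 8^199 mod 9.
8^199 ≡ 8 (mod 9), so the digital root is 8.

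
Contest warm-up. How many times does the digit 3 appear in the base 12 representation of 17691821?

17691821 in base 12 is 5B123A5.
The digit 3 appears 1 time.

1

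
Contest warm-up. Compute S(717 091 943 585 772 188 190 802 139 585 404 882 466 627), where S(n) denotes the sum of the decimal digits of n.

7+1+7+0+9+1+9+4+3+5+8+5+7+7+2+1+8+8+1+9+0+8+0+2+1+3+9+5+8+5+4+0+4+8+8+2+4+6+6+6+2+7 = 200

200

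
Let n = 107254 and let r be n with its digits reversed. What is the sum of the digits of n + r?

Reversal of 107254 is 452701; 107254 + 452701 = 559955.
Digit sum of 559955: 5+5+9+9+5+5 = 38.

38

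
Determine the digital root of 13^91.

The digital root of n equals n mod 9 (or 9 when 9 | n), so we need 13^91 mod 9.
13^91 ≡ 4 (mod 9), so the digital root is 4.

4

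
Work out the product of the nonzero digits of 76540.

7×6×5×4 = 840

840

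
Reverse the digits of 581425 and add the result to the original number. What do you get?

1105610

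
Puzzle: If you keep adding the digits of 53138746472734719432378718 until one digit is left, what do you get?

7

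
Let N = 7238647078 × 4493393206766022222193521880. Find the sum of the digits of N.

160

7238647078 × 4493393206766022222193521880 = 32526087606461916588364203907191066640
Sum of its 38 digits: 160.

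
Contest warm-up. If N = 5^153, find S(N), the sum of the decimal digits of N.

503

5^153 = 87581154020301066932733098955619758205016371367282235734816767743111942667866287592914886772632598876953125
Sum of its 107 digits: 503.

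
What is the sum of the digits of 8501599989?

63

8+5+0+1+5+9+9+9+8+9 = 63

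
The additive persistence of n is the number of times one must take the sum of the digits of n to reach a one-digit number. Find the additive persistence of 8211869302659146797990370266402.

8211869302659146797990370266402 → 142 → 7 (2 steps)

2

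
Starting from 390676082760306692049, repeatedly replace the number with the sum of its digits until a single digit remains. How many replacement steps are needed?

390676082760306692049 → 93 → 12 → 3 (3 steps)

3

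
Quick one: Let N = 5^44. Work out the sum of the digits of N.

151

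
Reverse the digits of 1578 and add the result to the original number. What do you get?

10329

Reverse of 1578 is 8751.
1578 + 8751 = 10329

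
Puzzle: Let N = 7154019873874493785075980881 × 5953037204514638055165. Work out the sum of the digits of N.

183

7154019873874493785075980881 × 5953037204514638055165 = 42588146471011980003726622226236079026352563300365
Sum of its 50 digits: 183.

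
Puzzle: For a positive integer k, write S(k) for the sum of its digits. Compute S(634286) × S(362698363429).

1769

S(634286) = 6+3+4+2+8+6 = 29.
S(362698363429) = 3+6+2+6+9+8+3+6+3+4+2+9 = 61.
29 · 61 = 1769.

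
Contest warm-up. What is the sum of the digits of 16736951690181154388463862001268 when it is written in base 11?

148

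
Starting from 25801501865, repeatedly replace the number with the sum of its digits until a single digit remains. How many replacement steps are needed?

25801501865 → 41 → 5 (2 steps)

2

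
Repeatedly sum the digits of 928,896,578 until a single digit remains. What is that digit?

8

9+2+8+8+9+6+5+7+8 = 62
6+2 = 8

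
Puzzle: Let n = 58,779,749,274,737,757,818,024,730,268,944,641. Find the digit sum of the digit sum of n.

First digit sum: 182.
1+8+2 = 11.

11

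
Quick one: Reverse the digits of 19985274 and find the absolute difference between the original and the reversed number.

27273717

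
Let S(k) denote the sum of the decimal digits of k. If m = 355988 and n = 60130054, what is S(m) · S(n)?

722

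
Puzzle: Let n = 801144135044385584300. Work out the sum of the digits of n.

8+0+1+1+4+4+1+3+5+0+4+4+3+8+5+5+8+4+3+0+0 = 71

71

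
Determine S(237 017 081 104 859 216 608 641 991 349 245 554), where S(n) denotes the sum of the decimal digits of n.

150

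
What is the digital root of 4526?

4+5+2+6 = 17
1+7 = 8
(Equivalently, 4526 mod 9 = 8.)

8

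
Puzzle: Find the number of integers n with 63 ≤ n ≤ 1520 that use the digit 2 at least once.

The integers in [63, 1520] that use the digit 2 at least once: 72, 82, 92, 102, 112, 120, …, 1512, 1520.
434 qualify.

434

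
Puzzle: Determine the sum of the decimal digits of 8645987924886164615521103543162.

140

8+6+4+5+9+8+7+9+2+4+8+8+6+1+6+4+6+1+5+5+2+1+1+0+3+5+4+3+1+6+2 = 140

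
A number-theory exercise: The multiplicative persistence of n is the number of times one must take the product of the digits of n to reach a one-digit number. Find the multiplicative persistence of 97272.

5

97272 → 1764 → 168 → 48 → 32 → 6 (5 steps)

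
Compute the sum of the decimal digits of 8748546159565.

8+7+4+8+5+4+6+1+5+9+5+6+5 = 73

73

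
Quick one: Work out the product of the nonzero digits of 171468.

1×7×1×4×6×8 = 1344

1344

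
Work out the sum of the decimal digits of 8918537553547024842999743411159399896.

196

8+9+1+8+5+3+7+5+5+3+5+4+7+0+2+4+8+4+2+9+9+9+7+4+3+4+1+1+1+5+9+3+9+9+8+9+6 = 196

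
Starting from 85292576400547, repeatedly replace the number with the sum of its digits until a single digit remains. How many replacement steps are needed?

3

85292576400547 → 64 → 10 → 1 (3 steps)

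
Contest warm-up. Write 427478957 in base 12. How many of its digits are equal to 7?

427478957 in base 12 is BB1B37A5.
The digit 7 appears 1 time.

1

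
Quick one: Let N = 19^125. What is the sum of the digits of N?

19^125 = 6985542176085217222851596560258580948420433440428974096385224930781994780974024536243893621456715550276088843210040689109537673913336015951278562374199998902499
Sum of its 160 digits: 739.

739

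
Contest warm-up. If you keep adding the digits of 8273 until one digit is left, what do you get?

2

8+2+7+3 = 20
2+0 = 2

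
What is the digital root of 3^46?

9

The digital root of n equals n mod 9 (or 9 when 9 | n), so we need 3^46 mod 9.
3^46 ≡ 0 (mod 9), so the digital root is 9.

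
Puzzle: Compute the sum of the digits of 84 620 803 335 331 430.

56

8+4+6+2+0+8+0+3+3+3+5+3+3+1+4+3+0 = 56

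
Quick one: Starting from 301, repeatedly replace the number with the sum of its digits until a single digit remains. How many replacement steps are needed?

301 → 4 (1 step)

1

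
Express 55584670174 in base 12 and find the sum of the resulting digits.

55584670174 in base 12 is A93323A5BA.
Digit sum: 10+9+3+3+2+3+10+5+11+10 = 66.

66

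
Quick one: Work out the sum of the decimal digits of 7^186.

7^186 = 15425364765854238719865682980850950480606374287625859312783428174914691263882113064915710538959556071717362843363289858942796464024227995050544648043803809649
Sum of its 158 digits: 748.

748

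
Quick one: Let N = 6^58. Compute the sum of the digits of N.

171

6^58 = 1357602166130257152481187563160405662935023616
Sum of its 46 digits: 171.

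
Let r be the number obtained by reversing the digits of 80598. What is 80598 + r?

Reverse of 80598 is 89508.
80598 + 89508 = 170106

170106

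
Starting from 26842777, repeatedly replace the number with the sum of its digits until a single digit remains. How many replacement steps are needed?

26842777 → 43 → 7 (2 steps)

2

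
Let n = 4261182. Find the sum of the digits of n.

24

4+2+6+1+1+8+2 = 24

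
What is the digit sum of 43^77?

616

43^77 = 598509543241571744239434923115569462585953356988631644364188195894509618115188186445857971135644778870960229106619298181479643
Sum of its 126 digits: 616.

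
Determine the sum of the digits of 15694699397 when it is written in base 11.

15694699397 in base 11 is 6724280A53.
Digit sum: 6+7+2+4+2+8+0+10+5+3 = 47.

47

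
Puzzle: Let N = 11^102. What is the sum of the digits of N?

11^102 = 16674540931184946922783187978228460499279840752046544384107237838107532103558292289097540299192481699966121
Sum of its 107 digits: 505.

505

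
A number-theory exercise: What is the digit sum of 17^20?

17^20 = 4064231406647572522401601
Sum of its 25 digits: 82.

82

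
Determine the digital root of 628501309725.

6+2+8+5+0+1+3+0+9+7+2+5 = 48
4+8 = 12
1+2 = 3

3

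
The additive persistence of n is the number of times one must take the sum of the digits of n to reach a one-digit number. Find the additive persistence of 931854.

931854 → 30 → 3 (2 steps)

2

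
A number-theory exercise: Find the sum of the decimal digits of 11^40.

205

11^40 = 452592555681759518058893560348969204658401
Sum of its 42 digits: 205.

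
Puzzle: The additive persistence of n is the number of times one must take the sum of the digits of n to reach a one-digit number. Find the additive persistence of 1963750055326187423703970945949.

2

1963750055326187423703970945949 → 143 → 8 (2 steps)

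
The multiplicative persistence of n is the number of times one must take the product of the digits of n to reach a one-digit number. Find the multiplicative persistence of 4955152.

4955152 → 9000 → 0 (2 steps)

2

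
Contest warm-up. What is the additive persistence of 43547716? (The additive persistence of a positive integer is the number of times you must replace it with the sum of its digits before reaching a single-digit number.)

3

43547716 → 37 → 10 → 1 (3 steps)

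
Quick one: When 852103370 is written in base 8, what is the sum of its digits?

852103370 in base 8 is 6262410312.
Digit sum: 6+2+6+2+4+1+0+3+1+2 = 27.

27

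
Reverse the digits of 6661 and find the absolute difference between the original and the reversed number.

Reverse of 6661 is 1666.
|6661 − 1666| = 4995

4995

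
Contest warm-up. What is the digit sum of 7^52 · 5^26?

7^52 · 5^26 = 131316165759747021175017560553420809080170394480228424072265625
Sum of its 63 digits: 238.

238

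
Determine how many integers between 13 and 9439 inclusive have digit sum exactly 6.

83

The integers in [13, 9439] that have digit sum exactly 6: 15, 24, 33, 42, 51, 60, …, 5100, 6000.
83 qualify.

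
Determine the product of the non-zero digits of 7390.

189

7×3×9 = 189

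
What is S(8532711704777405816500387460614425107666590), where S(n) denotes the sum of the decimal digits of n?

8+5+3+2+7+1+1+7+0+4+7+7+7+4+0+5+8+1+6+5+0+0+3+8+7+4+6+0+6+1+4+4+2+5+1+0+7+6+6+6+5+9+0 = 178

178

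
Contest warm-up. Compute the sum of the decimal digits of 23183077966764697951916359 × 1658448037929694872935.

23183077966764697951916359 × 1658448037929694872935 = 38447930167152053283807109987187817120252843665
Sum of its 47 digits: 206.

206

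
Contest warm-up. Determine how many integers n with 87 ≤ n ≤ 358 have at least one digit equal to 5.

The integers in [87, 358] that have at least one digit equal to 5: 95, 105, 115, 125, 135, 145, …, 357, 358.
53 qualify.

53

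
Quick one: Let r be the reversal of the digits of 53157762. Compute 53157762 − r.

Reverse of 53157762 is 26775135.
53157762 − 26775135 = 26382627

26382627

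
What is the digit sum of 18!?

18! = 6402373705728000
Sum of its 16 digits: 54.

54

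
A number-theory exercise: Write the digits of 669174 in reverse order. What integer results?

Reversing 669174 gives 471966.

471966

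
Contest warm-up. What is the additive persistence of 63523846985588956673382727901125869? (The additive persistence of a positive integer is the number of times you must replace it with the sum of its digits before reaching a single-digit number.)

3

63523846985588956673382727901125869 → 186 → 15 → 6 (3 steps)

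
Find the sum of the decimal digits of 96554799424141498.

9+6+5+5+4+7+9+9+4+2+4+1+4+1+4+9+8 = 91

91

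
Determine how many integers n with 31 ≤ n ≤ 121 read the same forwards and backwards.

10

The integers in [31, 121] that read the same forwards and backwards: 33, 44, 55, 66, 77, 88, 99, 101, 111, 121.
10 qualify.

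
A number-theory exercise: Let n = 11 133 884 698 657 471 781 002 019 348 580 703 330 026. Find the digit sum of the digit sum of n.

9

First digit sum: 162.
1+6+2 = 9.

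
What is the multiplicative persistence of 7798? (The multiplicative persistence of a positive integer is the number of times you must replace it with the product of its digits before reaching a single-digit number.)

7798 → 3528 → 240 → 0 (3 steps)

3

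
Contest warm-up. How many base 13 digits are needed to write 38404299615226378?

15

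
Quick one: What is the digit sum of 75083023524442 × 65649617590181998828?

169

75083023524442 × 65649617590181998828 = 4929171781894256340418924873353976
Sum of its 34 digits: 169.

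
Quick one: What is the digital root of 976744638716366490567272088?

9+7+6+7+4+4+6+3+8+7+1+6+3+6+6+4+9+0+5+6+7+2+7+2+0+8+8 = 141
1+4+1 = 6

6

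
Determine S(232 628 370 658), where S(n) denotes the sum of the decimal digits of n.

52

2+3+2+6+2+8+3+7+0+6+5+8 = 52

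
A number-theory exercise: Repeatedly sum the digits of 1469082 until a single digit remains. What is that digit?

3

1+4+6+9+0+8+2 = 30
3+0 = 3
(Equivalently, 1469082 mod 9 = 3.)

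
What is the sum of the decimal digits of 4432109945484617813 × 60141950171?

4432109945484617813 × 60141950171 = 266555735493729410956424996023
Sum of its 30 digits: 142.

142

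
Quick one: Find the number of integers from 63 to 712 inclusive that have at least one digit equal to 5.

200

The integers in [63, 712] that have at least one digit equal to 5: 65, 75, 85, 95, 105, 115, …, 695, 705.
200 qualify.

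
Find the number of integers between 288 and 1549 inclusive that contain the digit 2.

335

The integers in [288, 1549] that contain the digit 2: 288, 289, 290, 291, 292, 293, …, 1532, 1542.
335 qualify.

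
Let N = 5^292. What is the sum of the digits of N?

1039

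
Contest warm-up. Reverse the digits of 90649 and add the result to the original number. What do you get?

185258

Reverse of 90649 is 94609.
90649 + 94609 = 185258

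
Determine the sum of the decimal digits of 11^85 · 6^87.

666

11^85 · 6^87 = 1650201668259062441186981976741079626927176171374541070759367121944319830649214125652076206249198976918232620413318211570790862866805054099212411102545575936
Sum of its 157 digits: 666.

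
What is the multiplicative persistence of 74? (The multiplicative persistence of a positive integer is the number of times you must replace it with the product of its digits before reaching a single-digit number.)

3

74 → 28 → 16 → 6 (3 steps)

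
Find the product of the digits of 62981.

864

6×2×9×8×1 = 864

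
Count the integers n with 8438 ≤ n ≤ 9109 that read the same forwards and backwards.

7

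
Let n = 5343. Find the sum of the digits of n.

15

5+3+4+3 = 15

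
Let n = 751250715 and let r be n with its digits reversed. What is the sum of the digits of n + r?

Reversal of 751250715 is 517052157; 751250715 + 517052157 = 1268302872.
Digit sum of 1268302872: 1+2+6+8+3+0+2+8+7+2 = 39.

39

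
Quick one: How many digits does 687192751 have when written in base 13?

8

687192751 in base 13 is AC4A6B3B, which has 8 digits.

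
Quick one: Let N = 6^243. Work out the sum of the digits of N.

819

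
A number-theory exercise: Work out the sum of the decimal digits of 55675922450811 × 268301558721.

126

55675922450811 × 268301558721 = 14937936776782109750572731
Sum of its 26 digits: 126.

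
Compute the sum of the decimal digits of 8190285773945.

8+1+9+0+2+8+5+7+7+3+9+4+5 = 68

68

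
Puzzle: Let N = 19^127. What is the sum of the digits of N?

730

19^127 = 2521780725566763417449426358253347722379776471994859648795066200012300115931622857584045597345874313649668072398824688768543100282714301758411561017086199603802139
Sum of its 163 digits: 730.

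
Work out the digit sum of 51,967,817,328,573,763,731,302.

104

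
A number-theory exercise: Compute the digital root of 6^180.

The digital root of n equals n mod 9 (or 9 when 9 | n), so we need 6^180 mod 9.
6^180 ≡ 0 (mod 9), so the digital root is 9.

9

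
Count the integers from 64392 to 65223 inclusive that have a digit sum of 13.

6

The integers in [64392, 65223] that have a digit sum of 13: 65002, 65011, 65020, 65101, 65110, 65200.
6 qualify.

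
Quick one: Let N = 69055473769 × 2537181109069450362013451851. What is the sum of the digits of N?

187

69055473769 × 2537181109069450362013451851 = 175206243524547757473267478321874996419
Sum of its 39 digits: 187.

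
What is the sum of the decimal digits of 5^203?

596

5^203 = 7778769097326427133930080067225155300737815210901458916376395768487123542544229301479931028907142021196208236943903102655895054340362548828125
Sum of its 142 digits: 596.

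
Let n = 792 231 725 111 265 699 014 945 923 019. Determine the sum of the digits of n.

125

7+9+2+2+3+1+7+2+5+1+1+1+2+6+5+6+9+9+0+1+4+9+4+5+9+2+3+0+1+9 = 125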